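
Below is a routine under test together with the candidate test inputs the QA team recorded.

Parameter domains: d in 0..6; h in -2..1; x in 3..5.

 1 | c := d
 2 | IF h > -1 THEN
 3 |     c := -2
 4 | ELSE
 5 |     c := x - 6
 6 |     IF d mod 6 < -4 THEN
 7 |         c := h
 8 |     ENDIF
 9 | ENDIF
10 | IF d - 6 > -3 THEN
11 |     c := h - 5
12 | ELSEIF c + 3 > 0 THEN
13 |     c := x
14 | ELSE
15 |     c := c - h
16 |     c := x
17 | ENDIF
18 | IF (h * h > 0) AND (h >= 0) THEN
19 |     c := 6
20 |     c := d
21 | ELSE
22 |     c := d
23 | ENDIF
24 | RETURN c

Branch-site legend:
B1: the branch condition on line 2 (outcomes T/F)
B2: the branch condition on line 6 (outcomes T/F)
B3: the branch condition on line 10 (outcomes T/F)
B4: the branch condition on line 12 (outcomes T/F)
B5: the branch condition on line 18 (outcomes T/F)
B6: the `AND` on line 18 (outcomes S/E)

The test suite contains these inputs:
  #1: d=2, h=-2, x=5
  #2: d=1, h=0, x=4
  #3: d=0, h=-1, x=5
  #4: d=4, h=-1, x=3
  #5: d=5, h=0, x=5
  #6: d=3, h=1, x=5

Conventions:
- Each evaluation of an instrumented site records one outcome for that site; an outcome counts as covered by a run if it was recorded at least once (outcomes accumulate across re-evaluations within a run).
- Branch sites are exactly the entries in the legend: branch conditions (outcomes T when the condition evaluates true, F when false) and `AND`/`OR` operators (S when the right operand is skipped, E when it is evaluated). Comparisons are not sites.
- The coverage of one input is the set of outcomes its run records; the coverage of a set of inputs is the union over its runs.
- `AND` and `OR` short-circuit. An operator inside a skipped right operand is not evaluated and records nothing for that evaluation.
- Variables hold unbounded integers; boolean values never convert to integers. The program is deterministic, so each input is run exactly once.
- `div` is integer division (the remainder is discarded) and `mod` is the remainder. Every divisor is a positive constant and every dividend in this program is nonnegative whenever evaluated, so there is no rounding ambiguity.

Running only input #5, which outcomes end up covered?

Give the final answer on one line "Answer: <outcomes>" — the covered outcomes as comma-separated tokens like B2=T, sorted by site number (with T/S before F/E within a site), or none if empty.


Event log for input #5 (d=5, h=0, x=5):
  B1->T, B3->T, B6->S, B5->F
distinct outcomes covered: B1=T, B3=T, B5=F, B6=S
Answer: B1=T, B3=T, B5=F, B6=S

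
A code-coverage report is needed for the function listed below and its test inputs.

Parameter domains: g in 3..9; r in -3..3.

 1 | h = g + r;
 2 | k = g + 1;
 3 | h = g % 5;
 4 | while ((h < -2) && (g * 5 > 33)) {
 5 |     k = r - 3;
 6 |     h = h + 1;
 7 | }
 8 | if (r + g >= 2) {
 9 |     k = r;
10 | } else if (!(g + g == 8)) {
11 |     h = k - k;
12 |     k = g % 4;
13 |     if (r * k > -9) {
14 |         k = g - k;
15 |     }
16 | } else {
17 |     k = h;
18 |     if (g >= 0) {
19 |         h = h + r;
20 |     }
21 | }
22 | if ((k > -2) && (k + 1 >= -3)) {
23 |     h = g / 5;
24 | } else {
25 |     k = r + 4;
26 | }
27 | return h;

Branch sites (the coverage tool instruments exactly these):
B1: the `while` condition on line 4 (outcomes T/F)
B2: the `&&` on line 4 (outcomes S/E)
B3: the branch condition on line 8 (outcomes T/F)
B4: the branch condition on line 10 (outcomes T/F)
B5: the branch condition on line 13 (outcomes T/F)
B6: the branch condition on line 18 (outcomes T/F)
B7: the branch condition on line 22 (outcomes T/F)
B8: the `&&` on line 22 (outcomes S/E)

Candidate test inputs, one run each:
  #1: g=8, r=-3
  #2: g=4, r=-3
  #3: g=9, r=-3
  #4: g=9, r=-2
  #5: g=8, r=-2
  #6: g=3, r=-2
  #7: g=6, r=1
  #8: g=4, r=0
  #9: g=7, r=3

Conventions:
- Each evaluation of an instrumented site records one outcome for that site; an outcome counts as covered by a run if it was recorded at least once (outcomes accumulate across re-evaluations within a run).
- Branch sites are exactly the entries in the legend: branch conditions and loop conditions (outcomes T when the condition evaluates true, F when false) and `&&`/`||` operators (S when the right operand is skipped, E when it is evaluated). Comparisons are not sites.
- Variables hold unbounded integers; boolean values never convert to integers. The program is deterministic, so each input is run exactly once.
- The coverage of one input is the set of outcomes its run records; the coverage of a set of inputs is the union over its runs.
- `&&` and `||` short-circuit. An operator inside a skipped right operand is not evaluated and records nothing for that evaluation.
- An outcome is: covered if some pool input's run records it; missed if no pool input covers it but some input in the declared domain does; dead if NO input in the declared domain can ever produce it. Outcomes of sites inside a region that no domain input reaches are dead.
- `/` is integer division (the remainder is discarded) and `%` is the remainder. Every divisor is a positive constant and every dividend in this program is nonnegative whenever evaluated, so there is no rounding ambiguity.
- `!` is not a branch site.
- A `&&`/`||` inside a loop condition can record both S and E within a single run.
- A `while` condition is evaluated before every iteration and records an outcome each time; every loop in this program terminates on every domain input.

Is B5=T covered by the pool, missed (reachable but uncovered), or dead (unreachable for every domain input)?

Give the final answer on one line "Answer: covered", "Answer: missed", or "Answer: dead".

B5=T is recorded by pool input(s) 6 -> covered

Answer: covered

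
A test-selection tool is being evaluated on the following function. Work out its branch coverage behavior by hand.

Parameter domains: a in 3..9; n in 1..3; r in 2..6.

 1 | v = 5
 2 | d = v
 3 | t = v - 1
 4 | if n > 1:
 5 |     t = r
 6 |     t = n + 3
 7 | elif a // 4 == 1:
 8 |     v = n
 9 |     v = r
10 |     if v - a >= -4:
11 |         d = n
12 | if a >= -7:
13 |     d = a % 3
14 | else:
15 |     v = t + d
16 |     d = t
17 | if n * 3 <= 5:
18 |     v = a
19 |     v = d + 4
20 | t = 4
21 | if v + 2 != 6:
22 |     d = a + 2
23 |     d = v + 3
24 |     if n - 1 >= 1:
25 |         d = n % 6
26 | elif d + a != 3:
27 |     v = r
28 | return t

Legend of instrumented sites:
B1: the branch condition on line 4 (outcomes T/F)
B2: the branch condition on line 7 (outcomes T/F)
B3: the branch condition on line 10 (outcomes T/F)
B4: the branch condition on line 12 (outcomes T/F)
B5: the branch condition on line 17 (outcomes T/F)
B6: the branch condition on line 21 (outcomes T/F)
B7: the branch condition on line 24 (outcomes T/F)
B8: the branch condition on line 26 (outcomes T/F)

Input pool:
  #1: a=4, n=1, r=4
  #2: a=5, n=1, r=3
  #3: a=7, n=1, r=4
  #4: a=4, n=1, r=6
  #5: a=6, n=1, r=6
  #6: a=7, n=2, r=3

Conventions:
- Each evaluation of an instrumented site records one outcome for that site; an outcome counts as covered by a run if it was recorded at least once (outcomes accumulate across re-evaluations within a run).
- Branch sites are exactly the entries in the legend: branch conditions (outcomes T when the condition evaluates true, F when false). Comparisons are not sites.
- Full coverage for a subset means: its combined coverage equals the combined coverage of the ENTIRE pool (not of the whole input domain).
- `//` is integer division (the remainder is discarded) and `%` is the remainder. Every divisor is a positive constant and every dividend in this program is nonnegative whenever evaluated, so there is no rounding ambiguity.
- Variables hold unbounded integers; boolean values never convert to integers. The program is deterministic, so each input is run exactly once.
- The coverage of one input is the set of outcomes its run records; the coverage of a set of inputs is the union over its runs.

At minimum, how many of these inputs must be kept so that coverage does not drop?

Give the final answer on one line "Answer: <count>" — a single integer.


input #1, a=4, n=1, r=4: events B1->F, B2->T, B3->T, B4->T, B5->T, B6->T, B7->F; outcomes B1=F, B2=T, B3=T, B4=T, B5=T, B6=T, B7=F
input #2, a=5, n=1, r=3: events B1->F, B2->T, B3->T, B4->T, B5->T, B6->T, B7->F; outcomes B1=F, B2=T, B3=T, B4=T, B5=T, B6=T, B7=F
input #3, a=7, n=1, r=4: events B1->F, B2->T, B3->T, B4->T, B5->T, B6->T, B7->F; outcomes B1=F, B2=T, B3=T, B4=T, B5=T, B6=T, B7=F
input #4, a=4, n=1, r=6: events B1->F, B2->T, B3->T, B4->T, B5->T, B6->T, B7->F; outcomes B1=F, B2=T, B3=T, B4=T, B5=T, B6=T, B7=F
input #5, a=6, n=1, r=6: events B1->F, B2->T, B3->T, B4->T, B5->T, B6->F, B8->T; outcomes B1=F, B2=T, B3=T, B4=T, B5=T, B6=F, B8=T
input #6, a=7, n=2, r=3: events B1->T, B4->T, B5->F, B6->T, B7->T; outcomes B1=T, B4=T, B5=F, B6=T, B7=T
pool-wide coverage (12 outcomes): B1=T, B1=F, B2=T, B3=T, B4=T, B5=T, B5=F, B6=T, B6=F, B7=T, B7=F, B8=T
size 1 is not enough: best union over all size-1 subsets is 7/12
size 2 is not enough: best union over all size-2 subsets is 11/12
inputs {1, 5, 6} (size 3) cover everything; no size-3 subset with a lexicographically smaller index list covers all 12
Answer: 3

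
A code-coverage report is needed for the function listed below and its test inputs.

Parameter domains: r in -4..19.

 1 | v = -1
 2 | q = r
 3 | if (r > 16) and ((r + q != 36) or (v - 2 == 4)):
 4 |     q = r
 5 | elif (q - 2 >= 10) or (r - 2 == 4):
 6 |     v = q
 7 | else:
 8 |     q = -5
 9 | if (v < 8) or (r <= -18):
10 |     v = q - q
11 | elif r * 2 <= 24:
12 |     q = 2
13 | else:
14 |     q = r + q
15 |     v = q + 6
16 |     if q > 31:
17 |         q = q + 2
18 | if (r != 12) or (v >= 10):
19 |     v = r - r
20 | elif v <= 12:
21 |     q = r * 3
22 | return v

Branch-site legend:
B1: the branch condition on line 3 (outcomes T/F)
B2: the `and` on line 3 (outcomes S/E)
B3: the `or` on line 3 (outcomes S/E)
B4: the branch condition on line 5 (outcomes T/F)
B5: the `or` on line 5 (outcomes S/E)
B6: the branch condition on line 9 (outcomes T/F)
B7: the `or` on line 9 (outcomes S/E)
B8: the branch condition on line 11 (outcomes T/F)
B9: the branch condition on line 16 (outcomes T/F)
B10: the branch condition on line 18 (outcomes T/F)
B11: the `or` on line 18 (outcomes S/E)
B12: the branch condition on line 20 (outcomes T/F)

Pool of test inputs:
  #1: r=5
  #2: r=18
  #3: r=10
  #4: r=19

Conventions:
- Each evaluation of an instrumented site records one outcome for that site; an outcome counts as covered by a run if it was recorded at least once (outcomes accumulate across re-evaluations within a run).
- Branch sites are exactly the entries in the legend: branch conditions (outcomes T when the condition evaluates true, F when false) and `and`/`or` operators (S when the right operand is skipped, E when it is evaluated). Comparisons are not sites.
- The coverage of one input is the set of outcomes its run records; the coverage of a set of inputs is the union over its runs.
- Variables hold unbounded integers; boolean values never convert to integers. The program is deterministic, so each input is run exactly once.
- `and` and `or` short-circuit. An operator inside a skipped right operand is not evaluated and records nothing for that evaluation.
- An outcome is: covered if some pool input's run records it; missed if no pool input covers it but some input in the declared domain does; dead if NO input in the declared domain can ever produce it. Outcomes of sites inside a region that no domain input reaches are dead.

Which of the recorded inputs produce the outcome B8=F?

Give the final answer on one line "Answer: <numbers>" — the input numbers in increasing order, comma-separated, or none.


input #1 (r=5): misses B8=F
input #2 (r=18): covers B8=F
input #3 (r=10): misses B8=F
input #4 (r=19): misses B8=F
Answer: 2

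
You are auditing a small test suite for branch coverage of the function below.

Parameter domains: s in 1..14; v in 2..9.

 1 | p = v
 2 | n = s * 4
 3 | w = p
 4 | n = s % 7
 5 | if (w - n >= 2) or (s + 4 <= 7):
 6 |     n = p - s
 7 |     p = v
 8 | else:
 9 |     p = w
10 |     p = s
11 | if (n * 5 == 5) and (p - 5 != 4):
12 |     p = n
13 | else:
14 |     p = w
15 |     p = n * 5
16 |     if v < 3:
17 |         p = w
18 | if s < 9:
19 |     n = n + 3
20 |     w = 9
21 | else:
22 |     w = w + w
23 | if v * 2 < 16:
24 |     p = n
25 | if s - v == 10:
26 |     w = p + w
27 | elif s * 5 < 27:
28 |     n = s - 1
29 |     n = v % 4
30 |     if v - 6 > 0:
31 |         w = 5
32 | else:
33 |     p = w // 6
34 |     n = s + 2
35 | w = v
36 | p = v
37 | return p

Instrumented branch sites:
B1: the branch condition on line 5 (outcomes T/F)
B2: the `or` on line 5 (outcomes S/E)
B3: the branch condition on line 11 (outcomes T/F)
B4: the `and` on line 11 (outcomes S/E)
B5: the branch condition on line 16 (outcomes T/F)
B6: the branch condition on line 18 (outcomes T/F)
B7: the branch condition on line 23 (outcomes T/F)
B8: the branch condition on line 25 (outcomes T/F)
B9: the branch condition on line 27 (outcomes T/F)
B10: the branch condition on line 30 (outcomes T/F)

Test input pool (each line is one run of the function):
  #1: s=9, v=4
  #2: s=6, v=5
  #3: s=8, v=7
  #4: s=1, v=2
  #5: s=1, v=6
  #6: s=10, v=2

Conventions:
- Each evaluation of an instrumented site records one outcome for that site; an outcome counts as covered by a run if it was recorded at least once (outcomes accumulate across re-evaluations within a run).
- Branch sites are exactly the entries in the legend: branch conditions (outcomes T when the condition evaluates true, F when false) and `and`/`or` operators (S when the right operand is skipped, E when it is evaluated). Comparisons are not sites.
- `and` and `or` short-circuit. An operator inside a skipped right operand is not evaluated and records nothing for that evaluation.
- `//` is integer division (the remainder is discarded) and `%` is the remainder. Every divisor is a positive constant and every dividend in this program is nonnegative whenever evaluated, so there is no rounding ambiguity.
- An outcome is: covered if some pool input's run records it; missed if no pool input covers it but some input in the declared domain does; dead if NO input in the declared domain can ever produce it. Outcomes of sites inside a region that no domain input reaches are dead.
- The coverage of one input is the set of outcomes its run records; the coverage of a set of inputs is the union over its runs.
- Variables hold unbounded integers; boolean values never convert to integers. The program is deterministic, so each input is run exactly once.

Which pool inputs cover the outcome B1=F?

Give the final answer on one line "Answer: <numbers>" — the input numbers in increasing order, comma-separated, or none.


input #1 (s=9, v=4): misses B1=F
input #2 (s=6, v=5): covers B1=F
input #3 (s=8, v=7): misses B1=F
input #4 (s=1, v=2): misses B1=F
input #5 (s=1, v=6): misses B1=F
input #6 (s=10, v=2): covers B1=F
Answer: 2, 6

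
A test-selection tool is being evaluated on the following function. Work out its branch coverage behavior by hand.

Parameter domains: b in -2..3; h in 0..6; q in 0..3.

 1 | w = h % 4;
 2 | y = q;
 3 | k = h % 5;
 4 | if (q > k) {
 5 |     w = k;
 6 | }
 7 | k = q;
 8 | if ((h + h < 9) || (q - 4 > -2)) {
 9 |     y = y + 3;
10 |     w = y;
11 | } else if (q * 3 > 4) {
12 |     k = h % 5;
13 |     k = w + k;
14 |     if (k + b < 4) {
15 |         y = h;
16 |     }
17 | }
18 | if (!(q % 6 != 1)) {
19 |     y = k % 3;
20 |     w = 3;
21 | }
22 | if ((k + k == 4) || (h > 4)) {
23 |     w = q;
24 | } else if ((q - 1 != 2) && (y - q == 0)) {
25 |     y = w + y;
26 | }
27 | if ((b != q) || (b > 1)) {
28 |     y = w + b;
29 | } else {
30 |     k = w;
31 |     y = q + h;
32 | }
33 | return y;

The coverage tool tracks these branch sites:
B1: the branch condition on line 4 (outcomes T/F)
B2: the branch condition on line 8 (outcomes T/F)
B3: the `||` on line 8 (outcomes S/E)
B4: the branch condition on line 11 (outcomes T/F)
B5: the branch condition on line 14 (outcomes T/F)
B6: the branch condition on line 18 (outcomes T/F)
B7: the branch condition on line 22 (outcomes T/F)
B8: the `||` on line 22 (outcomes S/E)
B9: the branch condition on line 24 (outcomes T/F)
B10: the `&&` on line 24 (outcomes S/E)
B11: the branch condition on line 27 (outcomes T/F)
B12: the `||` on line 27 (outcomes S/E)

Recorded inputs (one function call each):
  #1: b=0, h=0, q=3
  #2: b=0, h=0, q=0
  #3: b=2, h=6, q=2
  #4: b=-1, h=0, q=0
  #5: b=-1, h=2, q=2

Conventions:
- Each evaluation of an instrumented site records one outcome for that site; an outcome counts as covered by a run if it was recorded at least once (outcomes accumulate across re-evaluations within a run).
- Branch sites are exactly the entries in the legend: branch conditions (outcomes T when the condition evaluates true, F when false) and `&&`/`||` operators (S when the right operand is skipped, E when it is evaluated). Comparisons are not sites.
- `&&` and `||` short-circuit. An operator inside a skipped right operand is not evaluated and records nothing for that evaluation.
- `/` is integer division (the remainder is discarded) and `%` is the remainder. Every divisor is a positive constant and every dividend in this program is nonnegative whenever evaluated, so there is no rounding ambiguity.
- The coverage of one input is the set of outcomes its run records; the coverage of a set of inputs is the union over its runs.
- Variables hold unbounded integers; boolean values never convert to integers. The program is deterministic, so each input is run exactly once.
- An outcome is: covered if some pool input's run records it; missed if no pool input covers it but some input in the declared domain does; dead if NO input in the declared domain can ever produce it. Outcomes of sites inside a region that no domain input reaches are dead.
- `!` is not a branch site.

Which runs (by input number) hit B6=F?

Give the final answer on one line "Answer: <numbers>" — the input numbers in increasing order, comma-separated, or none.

input #1 (b=0, h=0, q=3): covers B6=F
input #2 (b=0, h=0, q=0): covers B6=F
input #3 (b=2, h=6, q=2): covers B6=F
input #4 (b=-1, h=0, q=0): covers B6=F
input #5 (b=-1, h=2, q=2): covers B6=F

Answer: 1, 2, 3, 4, 5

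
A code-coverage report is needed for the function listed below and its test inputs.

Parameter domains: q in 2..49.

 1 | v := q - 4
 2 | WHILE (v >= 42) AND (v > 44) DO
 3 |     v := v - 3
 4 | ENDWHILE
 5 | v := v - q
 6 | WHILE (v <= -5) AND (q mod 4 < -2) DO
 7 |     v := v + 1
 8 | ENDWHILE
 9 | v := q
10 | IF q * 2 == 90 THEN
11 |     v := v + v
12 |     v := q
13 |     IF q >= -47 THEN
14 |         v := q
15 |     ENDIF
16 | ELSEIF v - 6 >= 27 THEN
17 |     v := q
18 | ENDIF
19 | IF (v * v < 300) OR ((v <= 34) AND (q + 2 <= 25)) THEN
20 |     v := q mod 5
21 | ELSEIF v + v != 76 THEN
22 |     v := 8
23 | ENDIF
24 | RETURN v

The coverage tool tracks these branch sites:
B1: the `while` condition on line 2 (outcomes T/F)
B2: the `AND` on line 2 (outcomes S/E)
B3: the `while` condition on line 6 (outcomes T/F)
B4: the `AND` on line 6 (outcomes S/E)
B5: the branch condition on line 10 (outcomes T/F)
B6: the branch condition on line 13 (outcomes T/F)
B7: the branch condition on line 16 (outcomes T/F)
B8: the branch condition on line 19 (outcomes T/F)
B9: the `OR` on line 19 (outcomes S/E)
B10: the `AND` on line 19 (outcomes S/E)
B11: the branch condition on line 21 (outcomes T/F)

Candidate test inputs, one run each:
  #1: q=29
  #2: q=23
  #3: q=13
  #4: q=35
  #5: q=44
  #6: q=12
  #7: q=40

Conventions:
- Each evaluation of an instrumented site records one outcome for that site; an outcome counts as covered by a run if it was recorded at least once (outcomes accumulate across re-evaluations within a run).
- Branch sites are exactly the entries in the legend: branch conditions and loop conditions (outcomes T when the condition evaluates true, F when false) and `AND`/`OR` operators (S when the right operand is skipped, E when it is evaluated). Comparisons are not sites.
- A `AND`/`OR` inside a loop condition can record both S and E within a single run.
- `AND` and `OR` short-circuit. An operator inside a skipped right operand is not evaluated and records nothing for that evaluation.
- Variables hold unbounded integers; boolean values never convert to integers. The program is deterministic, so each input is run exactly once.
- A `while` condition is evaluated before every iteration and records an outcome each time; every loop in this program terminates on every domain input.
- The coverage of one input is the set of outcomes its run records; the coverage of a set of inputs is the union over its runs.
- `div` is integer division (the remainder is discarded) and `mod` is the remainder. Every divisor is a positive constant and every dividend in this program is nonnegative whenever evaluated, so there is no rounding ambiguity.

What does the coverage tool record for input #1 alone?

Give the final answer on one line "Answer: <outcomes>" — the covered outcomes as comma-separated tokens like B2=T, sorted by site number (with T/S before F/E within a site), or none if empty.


Tracing the run of input #1 (q=29):
  B2->S, B1->F, B4->S, B3->F, B5->F, B7->F, B9->E, B10->E, B8->F, B11->T
collecting distinct outcomes: B1=F, B2=S, B3=F, B4=S, B5=F, B7=F, B8=F, B9=E, B10=E, B11=T
Answer: B1=F, B2=S, B3=F, B4=S, B5=F, B7=F, B8=F, B9=E, B10=E, B11=T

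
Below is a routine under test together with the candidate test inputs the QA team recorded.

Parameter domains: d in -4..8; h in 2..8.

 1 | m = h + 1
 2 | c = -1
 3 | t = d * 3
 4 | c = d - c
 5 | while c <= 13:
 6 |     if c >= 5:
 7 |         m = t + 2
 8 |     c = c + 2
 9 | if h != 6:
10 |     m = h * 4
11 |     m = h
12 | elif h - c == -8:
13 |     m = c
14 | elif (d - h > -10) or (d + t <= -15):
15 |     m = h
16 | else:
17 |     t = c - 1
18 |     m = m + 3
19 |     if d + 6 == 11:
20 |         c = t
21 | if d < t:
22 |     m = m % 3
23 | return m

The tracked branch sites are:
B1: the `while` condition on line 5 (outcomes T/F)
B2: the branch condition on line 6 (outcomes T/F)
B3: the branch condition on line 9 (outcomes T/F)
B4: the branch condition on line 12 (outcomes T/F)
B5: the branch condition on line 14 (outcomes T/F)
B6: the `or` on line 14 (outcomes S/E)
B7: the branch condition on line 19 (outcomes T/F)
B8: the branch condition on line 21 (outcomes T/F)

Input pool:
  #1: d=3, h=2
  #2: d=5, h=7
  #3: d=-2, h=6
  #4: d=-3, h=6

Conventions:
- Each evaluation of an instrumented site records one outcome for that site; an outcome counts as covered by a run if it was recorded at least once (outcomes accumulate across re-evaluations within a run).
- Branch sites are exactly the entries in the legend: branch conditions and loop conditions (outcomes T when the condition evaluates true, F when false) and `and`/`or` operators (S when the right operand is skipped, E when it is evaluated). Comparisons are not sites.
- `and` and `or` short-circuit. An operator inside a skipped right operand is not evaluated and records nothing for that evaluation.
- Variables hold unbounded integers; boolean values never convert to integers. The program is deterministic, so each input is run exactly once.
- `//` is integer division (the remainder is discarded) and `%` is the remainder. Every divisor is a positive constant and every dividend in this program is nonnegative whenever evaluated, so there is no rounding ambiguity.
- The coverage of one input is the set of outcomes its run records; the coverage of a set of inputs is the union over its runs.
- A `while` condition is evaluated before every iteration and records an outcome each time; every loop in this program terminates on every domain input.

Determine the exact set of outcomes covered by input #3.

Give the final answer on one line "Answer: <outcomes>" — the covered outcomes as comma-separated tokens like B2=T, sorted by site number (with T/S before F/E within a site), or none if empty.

Running input #3 (d=-2, h=6), event by event:
  B1->T, B2->F, B1->T, B2->F, B1->T, B2->F, B1->T, B2->T, B1->T, B2->T
  B1->T, B2->T, B1->T, B2->T, B1->T, B2->T, B1->F, B3->F, B4->F, B6->S
  B5->T, B8->F
deduplicating events, the covered set is: B1=T, B1=F, B2=T, B2=F, B3=F, B4=F, B5=T, B6=S, B8=F

Answer: B1=T, B1=F, B2=T, B2=F, B3=F, B4=F, B5=T, B6=S, B8=F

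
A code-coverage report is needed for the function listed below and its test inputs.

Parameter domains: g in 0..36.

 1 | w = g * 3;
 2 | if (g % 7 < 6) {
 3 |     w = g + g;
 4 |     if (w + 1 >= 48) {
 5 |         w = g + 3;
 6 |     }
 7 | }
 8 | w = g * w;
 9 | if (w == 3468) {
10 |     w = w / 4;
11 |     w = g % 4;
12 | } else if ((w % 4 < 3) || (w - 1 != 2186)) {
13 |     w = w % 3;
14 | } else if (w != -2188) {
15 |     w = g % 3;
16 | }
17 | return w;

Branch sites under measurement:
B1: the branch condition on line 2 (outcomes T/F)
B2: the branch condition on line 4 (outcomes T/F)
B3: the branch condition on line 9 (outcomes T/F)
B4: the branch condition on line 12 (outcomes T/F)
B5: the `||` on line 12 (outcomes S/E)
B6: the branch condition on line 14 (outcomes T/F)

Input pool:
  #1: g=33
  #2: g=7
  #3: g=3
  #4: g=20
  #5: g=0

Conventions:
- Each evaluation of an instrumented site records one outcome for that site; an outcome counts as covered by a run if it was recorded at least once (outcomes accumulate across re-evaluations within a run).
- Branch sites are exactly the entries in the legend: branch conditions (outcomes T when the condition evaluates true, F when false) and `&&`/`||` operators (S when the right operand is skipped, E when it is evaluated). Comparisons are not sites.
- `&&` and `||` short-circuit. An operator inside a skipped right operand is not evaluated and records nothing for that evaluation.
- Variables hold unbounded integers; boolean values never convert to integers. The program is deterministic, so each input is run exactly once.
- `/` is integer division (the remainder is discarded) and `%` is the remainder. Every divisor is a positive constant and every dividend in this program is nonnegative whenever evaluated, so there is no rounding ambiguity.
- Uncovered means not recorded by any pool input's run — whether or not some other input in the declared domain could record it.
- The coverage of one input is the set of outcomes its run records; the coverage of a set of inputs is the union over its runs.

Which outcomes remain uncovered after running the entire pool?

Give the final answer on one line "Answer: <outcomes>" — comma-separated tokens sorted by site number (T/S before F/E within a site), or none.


input #1 (g=33): covers B1=T, B2=T, B3=F, B4=T, B5=S
input #2 (g=7): covers B1=T, B2=F, B3=F, B4=T, B5=S
input #3 (g=3): covers B1=T, B2=F, B3=F, B4=T, B5=S
input #4 (g=20): covers B1=F, B3=F, B4=T, B5=S
input #5 (g=0): covers B1=T, B2=F, B3=F, B4=T, B5=S
union over the pool: B1=T, B1=F, B2=T, B2=F, B3=F, B4=T, B5=S
uncovered (5 of 12): B3=T, B4=F, B5=E, B6=T, B6=F
Answer: B3=T, B4=F, B5=E, B6=T, B6=F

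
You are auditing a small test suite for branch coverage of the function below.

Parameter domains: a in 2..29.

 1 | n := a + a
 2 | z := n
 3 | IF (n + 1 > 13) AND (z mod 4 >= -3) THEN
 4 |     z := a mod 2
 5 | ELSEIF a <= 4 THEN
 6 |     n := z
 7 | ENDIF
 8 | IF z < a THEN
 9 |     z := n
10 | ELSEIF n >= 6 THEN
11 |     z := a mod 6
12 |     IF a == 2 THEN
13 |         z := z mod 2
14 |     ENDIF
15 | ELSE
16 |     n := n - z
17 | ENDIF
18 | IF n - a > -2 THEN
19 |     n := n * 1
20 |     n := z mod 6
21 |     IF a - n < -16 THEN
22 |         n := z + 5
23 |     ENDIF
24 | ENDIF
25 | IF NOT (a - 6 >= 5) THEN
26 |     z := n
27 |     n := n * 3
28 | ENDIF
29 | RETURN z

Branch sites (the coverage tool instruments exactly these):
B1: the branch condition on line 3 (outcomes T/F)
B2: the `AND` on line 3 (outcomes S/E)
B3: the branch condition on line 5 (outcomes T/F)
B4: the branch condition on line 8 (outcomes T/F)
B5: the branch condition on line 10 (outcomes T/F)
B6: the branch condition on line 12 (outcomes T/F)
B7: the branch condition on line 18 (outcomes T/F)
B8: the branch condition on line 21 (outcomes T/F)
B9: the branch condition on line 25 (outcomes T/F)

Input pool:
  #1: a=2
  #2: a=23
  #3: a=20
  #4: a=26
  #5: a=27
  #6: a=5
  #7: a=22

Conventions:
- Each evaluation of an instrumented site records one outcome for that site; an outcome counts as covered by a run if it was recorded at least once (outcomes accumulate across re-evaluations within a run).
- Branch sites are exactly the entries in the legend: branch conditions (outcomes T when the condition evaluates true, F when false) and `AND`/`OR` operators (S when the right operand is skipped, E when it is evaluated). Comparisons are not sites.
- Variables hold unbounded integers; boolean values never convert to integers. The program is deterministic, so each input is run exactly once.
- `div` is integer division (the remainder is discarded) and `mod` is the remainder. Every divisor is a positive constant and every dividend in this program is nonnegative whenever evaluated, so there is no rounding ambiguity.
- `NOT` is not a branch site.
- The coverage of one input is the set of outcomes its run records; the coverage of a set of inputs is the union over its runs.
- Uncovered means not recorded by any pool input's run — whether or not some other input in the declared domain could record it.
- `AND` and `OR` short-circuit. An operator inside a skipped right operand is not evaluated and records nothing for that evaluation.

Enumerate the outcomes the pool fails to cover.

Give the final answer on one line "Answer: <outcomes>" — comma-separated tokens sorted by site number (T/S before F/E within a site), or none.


test 1 (a=2) hits B1=F, B2=S, B3=T, B4=F, B5=F, B7=F, B9=T
test 2 (a=23) hits B1=T, B2=E, B4=T, B7=T, B8=F, B9=F
test 3 (a=20) hits B1=T, B2=E, B4=T, B7=T, B8=F, B9=F
test 4 (a=26) hits B1=T, B2=E, B4=T, B7=T, B8=F, B9=F
test 5 (a=27) hits B1=T, B2=E, B4=T, B7=T, B8=F, B9=F
test 6 (a=5) hits B1=F, B2=S, B3=F, B4=F, B5=T, B6=F, B7=T, B8=F, B9=T
test 7 (a=22) hits B1=T, B2=E, B4=T, B7=T, B8=F, B9=F
union over the pool: B1=T, B1=F, B2=S, B2=E, B3=T, B3=F, B4=T, B4=F, B5=T, B5=F, B6=F, B7=T, B7=F, B8=F, B9=T, B9=F
uncovered (2 of 18): B6=T, B8=T
Answer: B6=T, B8=T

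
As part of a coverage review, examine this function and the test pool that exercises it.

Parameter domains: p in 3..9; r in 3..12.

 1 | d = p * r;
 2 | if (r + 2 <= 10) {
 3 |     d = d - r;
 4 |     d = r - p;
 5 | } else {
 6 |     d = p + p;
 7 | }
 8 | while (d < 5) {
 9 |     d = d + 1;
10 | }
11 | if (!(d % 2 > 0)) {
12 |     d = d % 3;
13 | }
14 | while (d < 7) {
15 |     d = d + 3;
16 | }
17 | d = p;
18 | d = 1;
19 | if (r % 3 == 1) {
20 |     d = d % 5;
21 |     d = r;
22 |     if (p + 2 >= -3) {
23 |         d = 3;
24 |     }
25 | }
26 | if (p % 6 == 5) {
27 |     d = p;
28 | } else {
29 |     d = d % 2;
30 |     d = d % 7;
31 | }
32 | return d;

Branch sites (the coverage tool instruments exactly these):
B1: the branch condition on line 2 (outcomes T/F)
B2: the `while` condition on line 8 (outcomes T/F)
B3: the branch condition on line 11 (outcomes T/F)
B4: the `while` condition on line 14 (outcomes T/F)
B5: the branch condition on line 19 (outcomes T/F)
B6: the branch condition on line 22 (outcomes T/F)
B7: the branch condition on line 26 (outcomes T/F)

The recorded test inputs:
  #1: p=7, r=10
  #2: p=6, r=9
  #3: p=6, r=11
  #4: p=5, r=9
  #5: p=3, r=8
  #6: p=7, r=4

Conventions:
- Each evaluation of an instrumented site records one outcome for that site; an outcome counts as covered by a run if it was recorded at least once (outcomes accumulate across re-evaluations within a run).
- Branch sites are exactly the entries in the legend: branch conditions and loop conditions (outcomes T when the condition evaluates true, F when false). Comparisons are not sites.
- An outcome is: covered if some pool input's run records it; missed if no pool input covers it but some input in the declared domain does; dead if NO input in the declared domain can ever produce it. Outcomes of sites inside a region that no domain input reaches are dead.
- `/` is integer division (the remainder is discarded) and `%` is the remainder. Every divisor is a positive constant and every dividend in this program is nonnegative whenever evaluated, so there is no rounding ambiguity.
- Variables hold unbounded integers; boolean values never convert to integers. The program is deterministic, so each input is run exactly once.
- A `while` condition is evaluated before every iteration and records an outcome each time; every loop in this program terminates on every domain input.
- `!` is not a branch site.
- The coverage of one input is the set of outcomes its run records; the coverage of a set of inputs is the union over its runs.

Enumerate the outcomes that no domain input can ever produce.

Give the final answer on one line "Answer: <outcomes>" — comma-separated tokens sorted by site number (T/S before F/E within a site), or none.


exhaustive pass over the 70-input domain:
  B6=F: unreachable across the whole domain -> dead
  reachable outcomes have witnesses, e.g. B1=T (e.g. p=3, r=3), B1=F (e.g. p=3, r=9), B2=T (e.g. p=3, r=3), B2=F (e.g. p=3, r=3)
Answer: B6=F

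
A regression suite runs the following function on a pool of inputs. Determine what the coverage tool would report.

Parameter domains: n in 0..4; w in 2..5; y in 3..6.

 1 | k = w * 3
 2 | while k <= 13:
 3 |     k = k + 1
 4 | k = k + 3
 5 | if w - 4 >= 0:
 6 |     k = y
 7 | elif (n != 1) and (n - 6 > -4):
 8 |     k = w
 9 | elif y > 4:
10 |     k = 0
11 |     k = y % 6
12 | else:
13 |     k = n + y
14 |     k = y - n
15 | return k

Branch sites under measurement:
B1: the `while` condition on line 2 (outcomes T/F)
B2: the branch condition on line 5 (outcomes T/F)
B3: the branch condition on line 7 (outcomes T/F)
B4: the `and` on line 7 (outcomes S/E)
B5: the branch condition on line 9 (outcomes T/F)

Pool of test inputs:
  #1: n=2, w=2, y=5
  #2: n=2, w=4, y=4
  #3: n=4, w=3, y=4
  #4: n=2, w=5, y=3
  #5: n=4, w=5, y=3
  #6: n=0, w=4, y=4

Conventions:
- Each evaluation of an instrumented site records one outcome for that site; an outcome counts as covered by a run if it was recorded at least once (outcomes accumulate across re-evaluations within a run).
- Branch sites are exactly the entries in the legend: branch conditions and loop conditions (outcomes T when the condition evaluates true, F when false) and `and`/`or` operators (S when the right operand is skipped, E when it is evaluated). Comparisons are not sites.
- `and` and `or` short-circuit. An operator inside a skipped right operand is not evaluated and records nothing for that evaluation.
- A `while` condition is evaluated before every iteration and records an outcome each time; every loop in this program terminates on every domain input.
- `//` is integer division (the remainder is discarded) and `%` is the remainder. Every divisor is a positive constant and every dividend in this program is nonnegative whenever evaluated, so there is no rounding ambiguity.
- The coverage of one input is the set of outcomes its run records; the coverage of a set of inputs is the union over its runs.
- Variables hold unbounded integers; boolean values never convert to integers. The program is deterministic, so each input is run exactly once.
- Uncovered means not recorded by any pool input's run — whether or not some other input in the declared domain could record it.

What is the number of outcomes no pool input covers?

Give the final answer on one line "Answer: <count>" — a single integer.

#1 (n=2, w=2, y=5) -> B1->T, B1->T, B1->T, B1->T, B1->T, B1->T, B1->T, B1->T, B1->F, B2->F, B4->E, B3->F, B5->T; covered: B1=T, B1=F, B2=F, B3=F, B4=E, B5=T
#2 (n=2, w=4, y=4) -> B1->T, B1->T, B1->F, B2->T; covered: B1=T, B1=F, B2=T
#3 (n=4, w=3, y=4) -> B1->T, B1->T, B1->T, B1->T, B1->T, B1->F, B2->F, B4->E, B3->T; covered: B1=T, B1=F, B2=F, B3=T, B4=E
#4 (n=2, w=5, y=3) -> B1->F, B2->T; covered: B1=F, B2=T
#5 (n=4, w=5, y=3) -> B1->F, B2->T; covered: B1=F, B2=T
#6 (n=0, w=4, y=4) -> B1->T, B1->T, B1->F, B2->T; covered: B1=T, B1=F, B2=T
union over the pool: B1=T, B1=F, B2=T, B2=F, B3=T, B3=F, B4=E, B5=T
uncovered (2 of 10): B4=S, B5=F

Answer: 2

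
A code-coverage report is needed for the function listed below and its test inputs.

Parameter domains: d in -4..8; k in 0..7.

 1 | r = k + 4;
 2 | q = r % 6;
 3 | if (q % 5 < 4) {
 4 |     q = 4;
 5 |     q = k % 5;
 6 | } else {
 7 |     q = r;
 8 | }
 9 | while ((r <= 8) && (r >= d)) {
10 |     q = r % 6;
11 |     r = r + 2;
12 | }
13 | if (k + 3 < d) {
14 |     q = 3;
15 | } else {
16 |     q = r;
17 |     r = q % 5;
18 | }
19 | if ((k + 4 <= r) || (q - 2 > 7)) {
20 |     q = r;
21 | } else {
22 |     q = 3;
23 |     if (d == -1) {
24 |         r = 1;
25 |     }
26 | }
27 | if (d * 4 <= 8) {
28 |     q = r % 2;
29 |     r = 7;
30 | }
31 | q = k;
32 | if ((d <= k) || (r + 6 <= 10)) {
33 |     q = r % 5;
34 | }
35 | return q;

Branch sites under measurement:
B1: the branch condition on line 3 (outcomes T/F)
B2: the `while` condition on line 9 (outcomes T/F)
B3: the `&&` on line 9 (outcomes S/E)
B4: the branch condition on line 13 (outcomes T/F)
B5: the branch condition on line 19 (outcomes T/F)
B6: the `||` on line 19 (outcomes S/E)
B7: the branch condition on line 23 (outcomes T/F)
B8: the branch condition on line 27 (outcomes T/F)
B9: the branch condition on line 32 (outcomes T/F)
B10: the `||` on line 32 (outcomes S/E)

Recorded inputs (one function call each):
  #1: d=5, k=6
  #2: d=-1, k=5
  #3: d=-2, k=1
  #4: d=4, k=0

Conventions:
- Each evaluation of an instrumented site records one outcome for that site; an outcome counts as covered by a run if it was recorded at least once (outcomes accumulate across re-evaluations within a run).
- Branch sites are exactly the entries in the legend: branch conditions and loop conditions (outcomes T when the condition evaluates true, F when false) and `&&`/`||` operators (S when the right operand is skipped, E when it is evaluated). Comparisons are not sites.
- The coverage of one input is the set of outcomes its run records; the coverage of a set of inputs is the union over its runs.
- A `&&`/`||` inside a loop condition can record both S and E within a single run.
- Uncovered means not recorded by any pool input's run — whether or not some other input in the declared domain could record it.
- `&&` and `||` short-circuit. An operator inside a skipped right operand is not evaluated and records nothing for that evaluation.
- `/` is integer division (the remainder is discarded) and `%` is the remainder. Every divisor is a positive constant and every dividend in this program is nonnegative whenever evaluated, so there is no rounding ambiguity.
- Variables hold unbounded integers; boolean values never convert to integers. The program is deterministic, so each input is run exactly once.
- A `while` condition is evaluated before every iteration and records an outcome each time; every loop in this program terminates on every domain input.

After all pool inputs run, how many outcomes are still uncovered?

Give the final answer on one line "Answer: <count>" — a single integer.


run #1 (d=5, k=6) runs B1->F, B3->S, B2->F, B4->F, B6->E, B5->T, B8->F, B10->S, B9->T; records B1=F, B2=F, B3=S, B4=F, B5=T, B6=E, B8=F, B9=T, B10=S
run #2 (d=-1, k=5) runs B1->T, B3->S, B2->F, B4->F, B6->E, B5->F, B7->T, B8->T, B10->S, B9->T; records B1=T, B2=F, B3=S, B4=F, B5=F, B6=E, B7=T, B8=T, B9=T, B10=S
run #3 (d=-2, k=1) runs B1->T, B3->E, B2->T, B3->E, B2->T, B3->S, B2->F, B4->F, B6->E, B5->F, B7->F, B8->T, B10->S, B9->T; records B1=T, B2=T, B2=F, B3=S, B3=E, B4=F, B5=F, B6=E, B7=F, B8=T, B9=T, B10=S
run #4 (d=4, k=0) runs B1->F, B3->E, B2->T, B3->E, B2->T, B3->E, B2->T, B3->S, B2->F, B4->T, B6->S, B5->T, B8->F, B10->E, ...; records B1=F, B2=T, B2=F, B3=S, B3=E, B4=T, B5=T, B6=S, B8=F, B9=F, B10=E
union over the pool: B1=T, B1=F, B2=T, B2=F, B3=S, B3=E, B4=T, B4=F, B5=T, B5=F, B6=S, B6=E, B7=T, B7=F, B8=T, B8=F, B9=T, B9=F, B10=S, B10=E
uncovered (0 of 20): none
Answer: 0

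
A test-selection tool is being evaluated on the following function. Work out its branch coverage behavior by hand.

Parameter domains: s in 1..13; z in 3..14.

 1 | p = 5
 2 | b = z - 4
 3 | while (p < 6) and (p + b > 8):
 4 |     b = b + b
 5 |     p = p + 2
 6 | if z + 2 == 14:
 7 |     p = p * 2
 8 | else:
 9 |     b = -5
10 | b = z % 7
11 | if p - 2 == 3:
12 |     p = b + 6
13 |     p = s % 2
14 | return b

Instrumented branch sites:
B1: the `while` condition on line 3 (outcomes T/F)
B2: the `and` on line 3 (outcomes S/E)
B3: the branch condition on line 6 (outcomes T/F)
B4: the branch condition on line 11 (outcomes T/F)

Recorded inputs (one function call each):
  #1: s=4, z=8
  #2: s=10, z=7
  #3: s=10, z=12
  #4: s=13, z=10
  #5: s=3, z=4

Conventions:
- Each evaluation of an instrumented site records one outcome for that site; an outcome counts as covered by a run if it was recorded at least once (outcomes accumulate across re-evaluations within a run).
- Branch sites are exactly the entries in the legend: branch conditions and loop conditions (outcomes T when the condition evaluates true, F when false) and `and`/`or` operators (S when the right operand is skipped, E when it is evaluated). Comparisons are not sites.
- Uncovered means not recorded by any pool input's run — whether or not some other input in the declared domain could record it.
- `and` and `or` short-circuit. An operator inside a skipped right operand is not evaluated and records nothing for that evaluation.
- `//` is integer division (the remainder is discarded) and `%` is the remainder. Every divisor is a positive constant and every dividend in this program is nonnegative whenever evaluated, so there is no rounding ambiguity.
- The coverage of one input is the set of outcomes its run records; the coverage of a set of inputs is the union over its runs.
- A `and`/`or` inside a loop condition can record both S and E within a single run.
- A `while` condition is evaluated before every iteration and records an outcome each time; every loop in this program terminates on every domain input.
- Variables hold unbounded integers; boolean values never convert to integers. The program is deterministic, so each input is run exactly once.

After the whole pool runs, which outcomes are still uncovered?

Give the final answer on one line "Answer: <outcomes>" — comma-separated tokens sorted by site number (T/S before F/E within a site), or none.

input #1, s=4, z=8: events B2->E, B1->T, B2->S, B1->F, B3->F, B4->F; outcomes B1=T, B1=F, B2=S, B2=E, B3=F, B4=F
input #2, s=10, z=7: events B2->E, B1->F, B3->F, B4->T; outcomes B1=F, B2=E, B3=F, B4=T
input #3, s=10, z=12: events B2->E, B1->T, B2->S, B1->F, B3->T, B4->F; outcomes B1=T, B1=F, B2=S, B2=E, B3=T, B4=F
input #4, s=13, z=10: events B2->E, B1->T, B2->S, B1->F, B3->F, B4->F; outcomes B1=T, B1=F, B2=S, B2=E, B3=F, B4=F
input #5, s=3, z=4: events B2->E, B1->F, B3->F, B4->T; outcomes B1=F, B2=E, B3=F, B4=T
union over the pool: B1=T, B1=F, B2=S, B2=E, B3=T, B3=F, B4=T, B4=F
uncovered (0 of 8): none

Answer: none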